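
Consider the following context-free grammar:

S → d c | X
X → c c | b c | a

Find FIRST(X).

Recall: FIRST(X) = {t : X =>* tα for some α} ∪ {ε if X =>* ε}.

We compute FIRST(X) using the standard algorithm.
FIRST(S) = {a, b, c, d}
FIRST(X) = {a, b, c}
Therefore, FIRST(X) = {a, b, c}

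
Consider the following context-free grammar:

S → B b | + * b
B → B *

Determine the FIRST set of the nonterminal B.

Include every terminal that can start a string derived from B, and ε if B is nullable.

We compute FIRST(B) using the standard algorithm.
FIRST(B) = {}
FIRST(S) = {+}
Therefore, FIRST(B) = {}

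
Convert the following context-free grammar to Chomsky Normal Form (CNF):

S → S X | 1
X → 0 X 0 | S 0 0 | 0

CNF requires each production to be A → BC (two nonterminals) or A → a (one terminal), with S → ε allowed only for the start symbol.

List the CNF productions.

S → 1; T0 → 0; X → 0; S → S X; X → T0 X0; X0 → X T0; X → S X1; X1 → T0 T0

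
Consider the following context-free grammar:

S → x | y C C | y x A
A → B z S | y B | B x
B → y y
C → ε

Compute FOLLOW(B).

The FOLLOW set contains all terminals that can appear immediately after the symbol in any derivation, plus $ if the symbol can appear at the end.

We compute FOLLOW(B) using the standard algorithm.
FOLLOW(S) starts with {$}.
FIRST(A) = {y}
FIRST(B) = {y}
FIRST(C) = {ε}
FIRST(S) = {x, y}
FOLLOW(A) = {$}
FOLLOW(B) = {$, x, z}
FOLLOW(C) = {$}
FOLLOW(S) = {$}
Therefore, FOLLOW(B) = {$, x, z}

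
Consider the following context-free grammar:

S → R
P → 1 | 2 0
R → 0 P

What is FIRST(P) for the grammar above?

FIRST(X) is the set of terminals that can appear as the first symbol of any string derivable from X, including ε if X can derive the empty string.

We compute FIRST(P) using the standard algorithm.
FIRST(P) = {1, 2}
FIRST(R) = {0}
FIRST(S) = {0}
Therefore, FIRST(P) = {1, 2}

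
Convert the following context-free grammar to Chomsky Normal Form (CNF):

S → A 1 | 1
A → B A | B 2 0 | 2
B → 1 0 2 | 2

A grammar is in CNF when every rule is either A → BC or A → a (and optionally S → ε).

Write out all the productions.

T1 → 1; S → 1; T2 → 2; T0 → 0; A → 2; B → 2; S → A T1; A → B A; A → B X0; X0 → T2 T0; B → T1 X1; X1 → T0 T2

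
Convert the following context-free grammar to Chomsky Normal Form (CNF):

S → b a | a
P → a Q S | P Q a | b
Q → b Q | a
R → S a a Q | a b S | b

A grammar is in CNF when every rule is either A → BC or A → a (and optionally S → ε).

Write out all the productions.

TB → b; TA → a; S → a; P → b; Q → a; R → b; S → TB TA; P → TA X0; X0 → Q S; P → P X1; X1 → Q TA; Q → TB Q; R → S X2; X2 → TA X3; X3 → TA Q; R → TA X4; X4 → TB S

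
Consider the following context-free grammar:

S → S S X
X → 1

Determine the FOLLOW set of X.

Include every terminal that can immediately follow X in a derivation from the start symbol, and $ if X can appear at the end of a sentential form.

We compute FOLLOW(X) using the standard algorithm.
FOLLOW(S) starts with {$}.
FIRST(S) = {}
FIRST(X) = {1}
FOLLOW(S) = {$, 1}
FOLLOW(X) = {$, 1}
Therefore, FOLLOW(X) = {$, 1}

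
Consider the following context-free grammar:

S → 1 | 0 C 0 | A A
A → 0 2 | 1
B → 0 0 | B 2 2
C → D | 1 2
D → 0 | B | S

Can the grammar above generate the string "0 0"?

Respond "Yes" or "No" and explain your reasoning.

No - no valid derivation exists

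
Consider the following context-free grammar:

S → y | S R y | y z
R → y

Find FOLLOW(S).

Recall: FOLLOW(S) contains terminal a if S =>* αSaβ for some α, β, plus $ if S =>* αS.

We compute FOLLOW(S) using the standard algorithm.
FOLLOW(S) starts with {$}.
FIRST(R) = {y}
FIRST(S) = {y}
FOLLOW(R) = {y}
FOLLOW(S) = {$, y}
Therefore, FOLLOW(S) = {$, y}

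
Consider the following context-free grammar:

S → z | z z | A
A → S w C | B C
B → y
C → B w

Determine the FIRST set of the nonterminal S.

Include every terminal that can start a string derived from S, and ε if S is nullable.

We compute FIRST(S) using the standard algorithm.
FIRST(A) = {y, z}
FIRST(B) = {y}
FIRST(C) = {y}
FIRST(S) = {y, z}
Therefore, FIRST(S) = {y, z}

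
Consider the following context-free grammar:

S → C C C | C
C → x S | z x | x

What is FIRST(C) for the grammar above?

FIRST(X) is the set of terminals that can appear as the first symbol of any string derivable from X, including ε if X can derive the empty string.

We compute FIRST(C) using the standard algorithm.
FIRST(C) = {x, z}
FIRST(S) = {x, z}
Therefore, FIRST(C) = {x, z}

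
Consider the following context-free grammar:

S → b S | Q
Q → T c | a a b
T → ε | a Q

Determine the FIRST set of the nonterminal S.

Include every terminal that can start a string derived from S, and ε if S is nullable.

We compute FIRST(S) using the standard algorithm.
FIRST(Q) = {a, c}
FIRST(S) = {a, b, c}
FIRST(T) = {a, ε}
Therefore, FIRST(S) = {a, b, c}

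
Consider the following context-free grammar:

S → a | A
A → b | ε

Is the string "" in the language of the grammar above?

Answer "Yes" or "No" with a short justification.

Yes - a valid derivation exists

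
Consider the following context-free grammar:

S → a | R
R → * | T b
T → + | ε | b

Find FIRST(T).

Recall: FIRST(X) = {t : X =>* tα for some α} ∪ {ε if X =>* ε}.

We compute FIRST(T) using the standard algorithm.
FIRST(R) = {*, +, b}
FIRST(S) = {*, +, a, b}
FIRST(T) = {+, b, ε}
Therefore, FIRST(T) = {+, b, ε}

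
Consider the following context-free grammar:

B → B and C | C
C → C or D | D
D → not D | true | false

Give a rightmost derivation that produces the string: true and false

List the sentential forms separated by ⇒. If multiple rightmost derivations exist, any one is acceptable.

B ⇒ B and C ⇒ B and D ⇒ B and false ⇒ C and false ⇒ D and false ⇒ true and false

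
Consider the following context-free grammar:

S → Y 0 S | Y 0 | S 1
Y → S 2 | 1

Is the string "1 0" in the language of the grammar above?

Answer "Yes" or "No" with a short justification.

Yes - a valid derivation exists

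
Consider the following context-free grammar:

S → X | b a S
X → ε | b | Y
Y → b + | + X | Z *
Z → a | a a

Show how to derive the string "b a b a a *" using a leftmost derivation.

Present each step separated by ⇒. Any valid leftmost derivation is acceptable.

S ⇒ b a S ⇒ b a b a S ⇒ b a b a X ⇒ b a b a Y ⇒ b a b a Z * ⇒ b a b a a *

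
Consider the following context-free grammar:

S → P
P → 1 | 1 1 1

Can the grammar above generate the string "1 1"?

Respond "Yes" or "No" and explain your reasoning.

No - no valid derivation exists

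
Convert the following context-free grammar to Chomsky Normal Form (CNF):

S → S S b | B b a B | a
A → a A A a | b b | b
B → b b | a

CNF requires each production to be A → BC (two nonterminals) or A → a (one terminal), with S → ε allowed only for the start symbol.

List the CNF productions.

TB → b; TA → a; S → a; A → b; B → a; S → S X0; X0 → S TB; S → B X1; X1 → TB X2; X2 → TA B; A → TA X3; X3 → A X4; X4 → A TA; A → TB TB; B → TB TB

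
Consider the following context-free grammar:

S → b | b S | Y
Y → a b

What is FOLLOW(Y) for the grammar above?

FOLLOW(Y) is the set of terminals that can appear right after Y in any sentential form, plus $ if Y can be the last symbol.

We compute FOLLOW(Y) using the standard algorithm.
FOLLOW(S) starts with {$}.
FIRST(S) = {a, b}
FIRST(Y) = {a}
FOLLOW(S) = {$}
FOLLOW(Y) = {$}
Therefore, FOLLOW(Y) = {$}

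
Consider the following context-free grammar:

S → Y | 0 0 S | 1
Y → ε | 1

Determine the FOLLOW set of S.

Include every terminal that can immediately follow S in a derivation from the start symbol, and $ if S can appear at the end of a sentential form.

We compute FOLLOW(S) using the standard algorithm.
FOLLOW(S) starts with {$}.
FIRST(S) = {0, 1, ε}
FIRST(Y) = {1, ε}
FOLLOW(S) = {$}
FOLLOW(Y) = {$}
Therefore, FOLLOW(S) = {$}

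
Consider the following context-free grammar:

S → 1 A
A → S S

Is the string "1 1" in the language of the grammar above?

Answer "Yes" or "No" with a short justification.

No - no valid derivation exists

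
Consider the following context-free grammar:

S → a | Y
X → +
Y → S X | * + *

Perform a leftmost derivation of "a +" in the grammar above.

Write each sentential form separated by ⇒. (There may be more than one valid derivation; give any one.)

S ⇒ Y ⇒ S X ⇒ a X ⇒ a +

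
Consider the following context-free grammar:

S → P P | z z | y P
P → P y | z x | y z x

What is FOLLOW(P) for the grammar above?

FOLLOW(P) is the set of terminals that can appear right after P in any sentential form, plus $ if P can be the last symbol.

We compute FOLLOW(P) using the standard algorithm.
FOLLOW(S) starts with {$}.
FIRST(P) = {y, z}
FIRST(S) = {y, z}
FOLLOW(P) = {$, y, z}
FOLLOW(S) = {$}
Therefore, FOLLOW(P) = {$, y, z}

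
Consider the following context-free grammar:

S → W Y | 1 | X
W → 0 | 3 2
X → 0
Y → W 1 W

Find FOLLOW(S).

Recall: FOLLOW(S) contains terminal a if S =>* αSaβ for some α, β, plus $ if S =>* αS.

We compute FOLLOW(S) using the standard algorithm.
FOLLOW(S) starts with {$}.
FIRST(S) = {0, 1, 3}
FIRST(W) = {0, 3}
FIRST(X) = {0}
FIRST(Y) = {0, 3}
FOLLOW(S) = {$}
FOLLOW(W) = {$, 0, 1, 3}
FOLLOW(X) = {$}
FOLLOW(Y) = {$}
Therefore, FOLLOW(S) = {$}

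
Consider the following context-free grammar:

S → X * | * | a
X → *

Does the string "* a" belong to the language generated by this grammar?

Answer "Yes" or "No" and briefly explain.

No - no valid derivation exists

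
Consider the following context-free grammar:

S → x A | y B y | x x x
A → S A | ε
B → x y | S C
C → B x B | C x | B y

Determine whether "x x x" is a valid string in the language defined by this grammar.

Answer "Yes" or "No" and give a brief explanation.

Yes - a valid derivation exists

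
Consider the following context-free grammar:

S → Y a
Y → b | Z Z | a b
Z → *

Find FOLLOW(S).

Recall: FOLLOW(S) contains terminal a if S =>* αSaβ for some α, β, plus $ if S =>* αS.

We compute FOLLOW(S) using the standard algorithm.
FOLLOW(S) starts with {$}.
FIRST(S) = {*, a, b}
FIRST(Y) = {*, a, b}
FIRST(Z) = {*}
FOLLOW(S) = {$}
FOLLOW(Y) = {a}
FOLLOW(Z) = {*, a}
Therefore, FOLLOW(S) = {$}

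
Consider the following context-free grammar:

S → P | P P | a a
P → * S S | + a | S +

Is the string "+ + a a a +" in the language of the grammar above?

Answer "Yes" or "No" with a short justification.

No - no valid derivation exists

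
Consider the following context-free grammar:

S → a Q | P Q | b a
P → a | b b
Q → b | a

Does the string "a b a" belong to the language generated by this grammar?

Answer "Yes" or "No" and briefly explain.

No - no valid derivation exists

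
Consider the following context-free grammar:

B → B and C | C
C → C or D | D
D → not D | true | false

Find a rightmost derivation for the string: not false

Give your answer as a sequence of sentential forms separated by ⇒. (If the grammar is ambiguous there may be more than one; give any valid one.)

B ⇒ C ⇒ D ⇒ not D ⇒ not false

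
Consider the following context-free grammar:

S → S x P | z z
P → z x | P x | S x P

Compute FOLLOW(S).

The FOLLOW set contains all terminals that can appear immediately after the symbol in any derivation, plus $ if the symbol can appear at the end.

We compute FOLLOW(S) using the standard algorithm.
FOLLOW(S) starts with {$}.
FIRST(P) = {z}
FIRST(S) = {z}
FOLLOW(P) = {$, x}
FOLLOW(S) = {$, x}
Therefore, FOLLOW(S) = {$, x}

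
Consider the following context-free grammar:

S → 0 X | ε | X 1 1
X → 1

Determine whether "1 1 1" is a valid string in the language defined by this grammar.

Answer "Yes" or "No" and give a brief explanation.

Yes - a valid derivation exists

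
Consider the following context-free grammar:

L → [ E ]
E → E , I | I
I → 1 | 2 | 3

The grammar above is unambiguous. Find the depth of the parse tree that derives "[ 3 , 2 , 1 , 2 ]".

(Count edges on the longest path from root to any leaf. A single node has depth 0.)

6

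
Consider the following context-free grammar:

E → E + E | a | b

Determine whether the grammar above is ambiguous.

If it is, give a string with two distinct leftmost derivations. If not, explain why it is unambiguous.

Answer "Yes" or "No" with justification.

Yes - the string 'b + a + b + b + a' has two distinct leftmost derivations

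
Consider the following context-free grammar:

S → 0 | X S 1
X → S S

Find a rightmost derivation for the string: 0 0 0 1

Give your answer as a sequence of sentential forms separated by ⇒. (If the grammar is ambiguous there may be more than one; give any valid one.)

S ⇒ X S 1 ⇒ X 0 1 ⇒ S S 0 1 ⇒ S 0 0 1 ⇒ 0 0 0 1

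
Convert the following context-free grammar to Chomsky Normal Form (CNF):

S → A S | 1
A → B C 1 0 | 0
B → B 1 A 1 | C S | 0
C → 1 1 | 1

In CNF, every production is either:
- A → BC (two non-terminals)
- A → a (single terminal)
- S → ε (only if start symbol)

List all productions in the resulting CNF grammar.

S → 1; T1 → 1; T0 → 0; A → 0; B → 0; C → 1; S → A S; A → B X0; X0 → C X1; X1 → T1 T0; B → B X2; X2 → T1 X3; X3 → A T1; B → C S; C → T1 T1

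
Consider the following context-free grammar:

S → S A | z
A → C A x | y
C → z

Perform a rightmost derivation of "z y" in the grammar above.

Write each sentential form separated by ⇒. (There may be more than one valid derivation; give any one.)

S ⇒ S A ⇒ S y ⇒ z y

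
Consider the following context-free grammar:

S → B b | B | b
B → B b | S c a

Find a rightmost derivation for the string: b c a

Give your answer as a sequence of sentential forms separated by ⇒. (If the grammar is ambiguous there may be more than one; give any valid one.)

S ⇒ B ⇒ S c a ⇒ b c a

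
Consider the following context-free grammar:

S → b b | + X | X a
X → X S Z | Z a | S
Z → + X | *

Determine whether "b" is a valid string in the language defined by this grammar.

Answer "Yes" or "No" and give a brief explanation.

No - no valid derivation exists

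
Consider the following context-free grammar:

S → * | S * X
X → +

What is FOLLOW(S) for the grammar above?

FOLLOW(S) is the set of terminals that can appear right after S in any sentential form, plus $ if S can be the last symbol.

We compute FOLLOW(S) using the standard algorithm.
FOLLOW(S) starts with {$}.
FIRST(S) = {*}
FIRST(X) = {+}
FOLLOW(S) = {$, *}
FOLLOW(X) = {$, *}
Therefore, FOLLOW(S) = {$, *}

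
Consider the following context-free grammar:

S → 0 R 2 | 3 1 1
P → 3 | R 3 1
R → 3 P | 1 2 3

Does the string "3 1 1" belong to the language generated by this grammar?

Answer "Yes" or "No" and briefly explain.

Yes - a valid derivation exists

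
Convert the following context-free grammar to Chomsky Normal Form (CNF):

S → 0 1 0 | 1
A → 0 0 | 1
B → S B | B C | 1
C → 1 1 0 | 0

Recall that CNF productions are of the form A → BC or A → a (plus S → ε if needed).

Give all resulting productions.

T0 → 0; T1 → 1; S → 1; A → 1; B → 1; C → 0; S → T0 X0; X0 → T1 T0; A → T0 T0; B → S B; B → B C; C → T1 X1; X1 → T1 T0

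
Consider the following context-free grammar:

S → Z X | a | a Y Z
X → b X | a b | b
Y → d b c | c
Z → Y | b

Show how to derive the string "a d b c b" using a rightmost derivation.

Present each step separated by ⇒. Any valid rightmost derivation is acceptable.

S ⇒ a Y Z ⇒ a Y b ⇒ a d b c b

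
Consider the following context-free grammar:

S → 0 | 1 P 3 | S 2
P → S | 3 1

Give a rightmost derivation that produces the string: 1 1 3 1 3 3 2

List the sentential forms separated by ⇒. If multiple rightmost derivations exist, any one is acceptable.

S ⇒ S 2 ⇒ 1 P 3 2 ⇒ 1 S 3 2 ⇒ 1 1 P 3 3 2 ⇒ 1 1 3 1 3 3 2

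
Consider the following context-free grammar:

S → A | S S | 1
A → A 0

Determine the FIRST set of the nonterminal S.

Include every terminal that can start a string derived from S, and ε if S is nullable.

We compute FIRST(S) using the standard algorithm.
FIRST(A) = {}
FIRST(S) = {1}
Therefore, FIRST(S) = {1}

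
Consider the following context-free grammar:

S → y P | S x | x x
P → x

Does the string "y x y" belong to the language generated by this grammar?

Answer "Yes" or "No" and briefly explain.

No - no valid derivation exists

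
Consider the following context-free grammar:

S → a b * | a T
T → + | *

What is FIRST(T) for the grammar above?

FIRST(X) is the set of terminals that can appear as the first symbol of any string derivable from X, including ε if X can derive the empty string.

We compute FIRST(T) using the standard algorithm.
FIRST(S) = {a}
FIRST(T) = {*, +}
Therefore, FIRST(T) = {*, +}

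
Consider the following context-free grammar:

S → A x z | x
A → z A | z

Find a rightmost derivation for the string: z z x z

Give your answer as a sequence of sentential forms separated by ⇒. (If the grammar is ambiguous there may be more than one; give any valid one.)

S ⇒ A x z ⇒ z A x z ⇒ z z x z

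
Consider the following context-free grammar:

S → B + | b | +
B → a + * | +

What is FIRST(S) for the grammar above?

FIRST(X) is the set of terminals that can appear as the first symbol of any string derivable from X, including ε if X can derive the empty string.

We compute FIRST(S) using the standard algorithm.
FIRST(B) = {+, a}
FIRST(S) = {+, a, b}
Therefore, FIRST(S) = {+, a, b}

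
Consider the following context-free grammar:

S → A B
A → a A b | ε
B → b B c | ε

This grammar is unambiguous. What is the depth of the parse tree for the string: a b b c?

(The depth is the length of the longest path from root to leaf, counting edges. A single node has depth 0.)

3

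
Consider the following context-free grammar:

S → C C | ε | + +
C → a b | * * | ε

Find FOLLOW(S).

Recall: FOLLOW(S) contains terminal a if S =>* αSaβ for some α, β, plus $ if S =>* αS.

We compute FOLLOW(S) using the standard algorithm.
FOLLOW(S) starts with {$}.
FIRST(C) = {*, a, ε}
FIRST(S) = {*, +, a, ε}
FOLLOW(C) = {$, *, a}
FOLLOW(S) = {$}
Therefore, FOLLOW(S) = {$}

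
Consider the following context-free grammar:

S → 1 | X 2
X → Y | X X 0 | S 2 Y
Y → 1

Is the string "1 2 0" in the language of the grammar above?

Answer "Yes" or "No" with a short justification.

No - no valid derivation exists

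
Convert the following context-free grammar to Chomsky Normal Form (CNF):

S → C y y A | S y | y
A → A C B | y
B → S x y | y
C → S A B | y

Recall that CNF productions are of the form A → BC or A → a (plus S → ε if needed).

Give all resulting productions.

TY → y; S → y; A → y; TX → x; B → y; C → y; S → C X0; X0 → TY X1; X1 → TY A; S → S TY; A → A X2; X2 → C B; B → S X3; X3 → TX TY; C → S X4; X4 → A B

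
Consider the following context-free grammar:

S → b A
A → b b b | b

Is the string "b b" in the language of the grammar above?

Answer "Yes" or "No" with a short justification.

Yes - a valid derivation exists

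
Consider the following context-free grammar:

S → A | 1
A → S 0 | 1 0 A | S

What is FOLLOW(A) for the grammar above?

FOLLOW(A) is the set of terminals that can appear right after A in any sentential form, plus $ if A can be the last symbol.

We compute FOLLOW(A) using the standard algorithm.
FOLLOW(S) starts with {$}.
FIRST(A) = {1}
FIRST(S) = {1}
FOLLOW(A) = {$, 0}
FOLLOW(S) = {$, 0}
Therefore, FOLLOW(A) = {$, 0}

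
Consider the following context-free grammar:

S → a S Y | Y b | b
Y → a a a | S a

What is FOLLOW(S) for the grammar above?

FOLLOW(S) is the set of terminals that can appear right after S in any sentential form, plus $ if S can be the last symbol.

We compute FOLLOW(S) using the standard algorithm.
FOLLOW(S) starts with {$}.
FIRST(S) = {a, b}
FIRST(Y) = {a, b}
FOLLOW(S) = {$, a, b}
FOLLOW(Y) = {$, a, b}
Therefore, FOLLOW(S) = {$, a, b}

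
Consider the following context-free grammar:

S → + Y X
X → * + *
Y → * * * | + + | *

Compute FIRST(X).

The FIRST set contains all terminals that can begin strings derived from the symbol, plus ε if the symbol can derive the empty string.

We compute FIRST(X) using the standard algorithm.
FIRST(S) = {+}
FIRST(X) = {*}
FIRST(Y) = {*, +}
Therefore, FIRST(X) = {*}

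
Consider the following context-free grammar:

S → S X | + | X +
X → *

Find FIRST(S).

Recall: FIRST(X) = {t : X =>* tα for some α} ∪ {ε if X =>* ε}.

We compute FIRST(S) using the standard algorithm.
FIRST(S) = {*, +}
FIRST(X) = {*}
Therefore, FIRST(S) = {*, +}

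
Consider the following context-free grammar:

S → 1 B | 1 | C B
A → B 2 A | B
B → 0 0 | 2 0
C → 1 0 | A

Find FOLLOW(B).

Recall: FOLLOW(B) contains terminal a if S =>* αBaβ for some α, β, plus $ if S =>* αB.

We compute FOLLOW(B) using the standard algorithm.
FOLLOW(S) starts with {$}.
FIRST(A) = {0, 2}
FIRST(B) = {0, 2}
FIRST(C) = {0, 1, 2}
FIRST(S) = {0, 1, 2}
FOLLOW(A) = {0, 2}
FOLLOW(B) = {$, 0, 2}
FOLLOW(C) = {0, 2}
FOLLOW(S) = {$}
Therefore, FOLLOW(B) = {$, 0, 2}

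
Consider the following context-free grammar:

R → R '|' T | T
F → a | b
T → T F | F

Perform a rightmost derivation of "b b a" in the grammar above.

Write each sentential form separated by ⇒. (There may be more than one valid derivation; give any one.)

R ⇒ T ⇒ T F ⇒ T a ⇒ T F a ⇒ T b a ⇒ F b a ⇒ b b a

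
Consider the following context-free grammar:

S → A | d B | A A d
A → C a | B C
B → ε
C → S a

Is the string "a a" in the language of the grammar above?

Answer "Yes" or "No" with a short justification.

No - no valid derivation exists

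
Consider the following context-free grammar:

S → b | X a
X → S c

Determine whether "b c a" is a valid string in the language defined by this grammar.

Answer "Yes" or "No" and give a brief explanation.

Yes - a valid derivation exists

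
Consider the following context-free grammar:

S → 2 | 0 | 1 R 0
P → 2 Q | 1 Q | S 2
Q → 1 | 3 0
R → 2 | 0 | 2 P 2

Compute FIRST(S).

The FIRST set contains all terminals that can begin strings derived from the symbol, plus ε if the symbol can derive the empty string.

We compute FIRST(S) using the standard algorithm.
FIRST(P) = {0, 1, 2}
FIRST(Q) = {1, 3}
FIRST(R) = {0, 2}
FIRST(S) = {0, 1, 2}
Therefore, FIRST(S) = {0, 1, 2}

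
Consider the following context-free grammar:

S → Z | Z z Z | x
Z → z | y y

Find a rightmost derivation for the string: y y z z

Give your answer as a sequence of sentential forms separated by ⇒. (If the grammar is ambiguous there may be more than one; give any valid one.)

S ⇒ Z z Z ⇒ Z z z ⇒ y y z z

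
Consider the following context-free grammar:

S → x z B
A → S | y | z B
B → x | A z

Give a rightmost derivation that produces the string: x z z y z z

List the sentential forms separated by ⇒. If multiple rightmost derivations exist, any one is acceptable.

S ⇒ x z B ⇒ x z A z ⇒ x z z B z ⇒ x z z A z z ⇒ x z z y z z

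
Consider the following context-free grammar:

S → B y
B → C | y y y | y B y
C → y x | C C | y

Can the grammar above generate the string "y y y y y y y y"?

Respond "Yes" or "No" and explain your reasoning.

Yes - a valid derivation exists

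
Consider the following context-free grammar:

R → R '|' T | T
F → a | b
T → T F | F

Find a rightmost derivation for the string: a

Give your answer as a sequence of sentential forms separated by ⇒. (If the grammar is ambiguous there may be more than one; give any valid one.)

R ⇒ T ⇒ F ⇒ a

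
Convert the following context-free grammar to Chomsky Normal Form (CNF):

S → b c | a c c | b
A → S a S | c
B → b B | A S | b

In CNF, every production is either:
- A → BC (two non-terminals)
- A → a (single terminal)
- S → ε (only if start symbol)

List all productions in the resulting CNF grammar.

TB → b; TC → c; TA → a; S → b; A → c; B → b; S → TB TC; S → TA X0; X0 → TC TC; A → S X1; X1 → TA S; B → TB B; B → A S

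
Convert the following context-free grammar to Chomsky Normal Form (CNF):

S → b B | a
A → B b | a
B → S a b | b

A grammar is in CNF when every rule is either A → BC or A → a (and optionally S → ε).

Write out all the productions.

TB → b; S → a; A → a; TA → a; B → b; S → TB B; A → B TB; B → S X0; X0 → TA TB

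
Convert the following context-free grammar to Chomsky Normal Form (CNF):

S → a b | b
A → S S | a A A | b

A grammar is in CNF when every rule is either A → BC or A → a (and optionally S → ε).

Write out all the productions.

TA → a; TB → b; S → b; A → b; S → TA TB; A → S S; A → TA X0; X0 → A A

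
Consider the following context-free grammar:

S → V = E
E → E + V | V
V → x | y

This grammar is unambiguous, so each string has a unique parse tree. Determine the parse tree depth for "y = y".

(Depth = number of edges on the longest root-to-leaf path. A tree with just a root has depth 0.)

3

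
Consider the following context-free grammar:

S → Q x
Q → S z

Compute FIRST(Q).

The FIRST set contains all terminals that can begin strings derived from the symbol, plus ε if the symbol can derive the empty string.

We compute FIRST(Q) using the standard algorithm.
FIRST(Q) = {}
FIRST(S) = {}
Therefore, FIRST(Q) = {}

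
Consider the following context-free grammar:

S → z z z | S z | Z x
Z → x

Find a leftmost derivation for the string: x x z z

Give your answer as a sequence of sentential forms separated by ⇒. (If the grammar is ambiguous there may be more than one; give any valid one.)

S ⇒ S z ⇒ S z z ⇒ Z x z z ⇒ x x z z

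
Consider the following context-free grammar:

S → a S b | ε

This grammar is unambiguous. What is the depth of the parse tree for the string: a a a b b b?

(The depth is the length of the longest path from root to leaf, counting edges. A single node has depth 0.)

4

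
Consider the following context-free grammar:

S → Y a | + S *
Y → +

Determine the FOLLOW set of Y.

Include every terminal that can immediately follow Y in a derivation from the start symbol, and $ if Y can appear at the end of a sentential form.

We compute FOLLOW(Y) using the standard algorithm.
FOLLOW(S) starts with {$}.
FIRST(S) = {+}
FIRST(Y) = {+}
FOLLOW(S) = {$, *}
FOLLOW(Y) = {a}
Therefore, FOLLOW(Y) = {a}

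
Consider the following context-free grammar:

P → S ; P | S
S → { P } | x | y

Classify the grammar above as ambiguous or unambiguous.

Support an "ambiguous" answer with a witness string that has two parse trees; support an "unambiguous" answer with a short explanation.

Unambiguous - every string in the language has a unique parse tree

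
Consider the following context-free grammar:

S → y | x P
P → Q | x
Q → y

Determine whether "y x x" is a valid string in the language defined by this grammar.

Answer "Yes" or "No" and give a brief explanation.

No - no valid derivation exists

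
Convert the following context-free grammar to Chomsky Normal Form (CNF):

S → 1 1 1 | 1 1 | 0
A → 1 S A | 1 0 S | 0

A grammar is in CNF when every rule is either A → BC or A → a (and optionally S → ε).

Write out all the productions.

T1 → 1; S → 0; T0 → 0; A → 0; S → T1 X0; X0 → T1 T1; S → T1 T1; A → T1 X1; X1 → S A; A → T1 X2; X2 → T0 S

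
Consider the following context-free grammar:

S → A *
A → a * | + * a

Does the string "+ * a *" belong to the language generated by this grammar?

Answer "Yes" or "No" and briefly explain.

Yes - a valid derivation exists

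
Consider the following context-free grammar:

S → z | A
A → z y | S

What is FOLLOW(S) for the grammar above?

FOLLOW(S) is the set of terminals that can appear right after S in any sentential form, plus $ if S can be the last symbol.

We compute FOLLOW(S) using the standard algorithm.
FOLLOW(S) starts with {$}.
FIRST(A) = {z}
FIRST(S) = {z}
FOLLOW(A) = {$}
FOLLOW(S) = {$}
Therefore, FOLLOW(S) = {$}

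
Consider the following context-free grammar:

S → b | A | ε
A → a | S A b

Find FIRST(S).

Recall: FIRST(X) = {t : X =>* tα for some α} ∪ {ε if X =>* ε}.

We compute FIRST(S) using the standard algorithm.
FIRST(A) = {a, b}
FIRST(S) = {a, b, ε}
Therefore, FIRST(S) = {a, b, ε}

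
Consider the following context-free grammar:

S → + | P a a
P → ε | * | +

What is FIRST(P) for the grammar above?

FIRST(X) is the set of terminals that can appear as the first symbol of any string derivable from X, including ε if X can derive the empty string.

We compute FIRST(P) using the standard algorithm.
FIRST(P) = {*, +, ε}
FIRST(S) = {*, +, a}
Therefore, FIRST(P) = {*, +, ε}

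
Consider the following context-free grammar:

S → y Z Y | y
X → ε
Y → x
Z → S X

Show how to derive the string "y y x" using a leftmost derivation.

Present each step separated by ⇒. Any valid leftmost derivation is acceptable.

S ⇒ y Z Y ⇒ y S X Y ⇒ y y X Y ⇒ y y Y ⇒ y y x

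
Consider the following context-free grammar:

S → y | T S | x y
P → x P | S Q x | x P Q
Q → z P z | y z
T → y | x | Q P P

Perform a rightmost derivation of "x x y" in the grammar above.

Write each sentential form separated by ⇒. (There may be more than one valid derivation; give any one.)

S ⇒ T S ⇒ T x y ⇒ x x y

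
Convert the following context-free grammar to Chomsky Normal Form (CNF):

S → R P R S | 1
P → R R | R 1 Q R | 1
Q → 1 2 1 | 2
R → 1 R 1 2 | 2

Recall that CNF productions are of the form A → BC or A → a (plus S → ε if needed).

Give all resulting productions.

S → 1; T1 → 1; P → 1; T2 → 2; Q → 2; R → 2; S → R X0; X0 → P X1; X1 → R S; P → R R; P → R X2; X2 → T1 X3; X3 → Q R; Q → T1 X4; X4 → T2 T1; R → T1 X5; X5 → R X6; X6 → T1 T2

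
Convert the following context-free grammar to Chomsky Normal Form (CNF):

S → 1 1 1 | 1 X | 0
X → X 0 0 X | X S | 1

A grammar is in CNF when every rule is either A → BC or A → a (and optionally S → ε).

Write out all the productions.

T1 → 1; S → 0; T0 → 0; X → 1; S → T1 X0; X0 → T1 T1; S → T1 X; X → X X1; X1 → T0 X2; X2 → T0 X; X → X S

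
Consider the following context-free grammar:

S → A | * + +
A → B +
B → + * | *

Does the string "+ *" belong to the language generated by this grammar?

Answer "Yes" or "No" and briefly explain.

No - no valid derivation exists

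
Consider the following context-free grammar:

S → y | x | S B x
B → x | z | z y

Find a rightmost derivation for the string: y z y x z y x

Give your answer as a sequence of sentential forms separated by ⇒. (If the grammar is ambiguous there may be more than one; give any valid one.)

S ⇒ S B x ⇒ S z y x ⇒ S B x z y x ⇒ S z y x z y x ⇒ y z y x z y x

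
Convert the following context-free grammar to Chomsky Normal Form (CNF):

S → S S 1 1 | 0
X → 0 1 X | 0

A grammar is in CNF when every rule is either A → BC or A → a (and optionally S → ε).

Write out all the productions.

T1 → 1; S → 0; T0 → 0; X → 0; S → S X0; X0 → S X1; X1 → T1 T1; X → T0 X2; X2 → T1 X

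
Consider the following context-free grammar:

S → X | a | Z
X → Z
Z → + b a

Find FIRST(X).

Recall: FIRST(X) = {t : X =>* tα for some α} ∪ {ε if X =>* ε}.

We compute FIRST(X) using the standard algorithm.
FIRST(S) = {+, a}
FIRST(X) = {+}
FIRST(Z) = {+}
Therefore, FIRST(X) = {+}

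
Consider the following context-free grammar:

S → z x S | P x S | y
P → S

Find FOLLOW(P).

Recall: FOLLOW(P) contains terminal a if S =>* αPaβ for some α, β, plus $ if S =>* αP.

We compute FOLLOW(P) using the standard algorithm.
FOLLOW(S) starts with {$}.
FIRST(P) = {y, z}
FIRST(S) = {y, z}
FOLLOW(P) = {x}
FOLLOW(S) = {$, x}
Therefore, FOLLOW(P) = {x}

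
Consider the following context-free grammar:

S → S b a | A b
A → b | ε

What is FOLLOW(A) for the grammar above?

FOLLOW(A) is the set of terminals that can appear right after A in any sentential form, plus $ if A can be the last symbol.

We compute FOLLOW(A) using the standard algorithm.
FOLLOW(S) starts with {$}.
FIRST(A) = {b, ε}
FIRST(S) = {b}
FOLLOW(A) = {b}
FOLLOW(S) = {$, b}
Therefore, FOLLOW(A) = {b}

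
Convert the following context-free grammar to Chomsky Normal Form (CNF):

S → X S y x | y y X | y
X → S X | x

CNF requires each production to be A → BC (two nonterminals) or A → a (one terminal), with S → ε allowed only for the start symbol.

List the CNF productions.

TY → y; TX → x; S → y; X → x; S → X X0; X0 → S X1; X1 → TY TX; S → TY X2; X2 → TY X; X → S X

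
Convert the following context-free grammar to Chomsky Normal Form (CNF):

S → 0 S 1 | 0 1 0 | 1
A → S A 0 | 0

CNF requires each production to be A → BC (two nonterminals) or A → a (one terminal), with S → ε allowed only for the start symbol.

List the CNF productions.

T0 → 0; T1 → 1; S → 1; A → 0; S → T0 X0; X0 → S T1; S → T0 X1; X1 → T1 T0; A → S X2; X2 → A T0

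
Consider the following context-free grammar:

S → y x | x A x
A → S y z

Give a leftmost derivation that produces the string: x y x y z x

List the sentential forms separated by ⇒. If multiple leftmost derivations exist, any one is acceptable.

S ⇒ x A x ⇒ x S y z x ⇒ x y x y z x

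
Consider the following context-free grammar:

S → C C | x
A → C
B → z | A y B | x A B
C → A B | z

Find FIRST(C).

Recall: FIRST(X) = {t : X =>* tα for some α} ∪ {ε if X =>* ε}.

We compute FIRST(C) using the standard algorithm.
FIRST(A) = {z}
FIRST(B) = {x, z}
FIRST(C) = {z}
FIRST(S) = {x, z}
Therefore, FIRST(C) = {z}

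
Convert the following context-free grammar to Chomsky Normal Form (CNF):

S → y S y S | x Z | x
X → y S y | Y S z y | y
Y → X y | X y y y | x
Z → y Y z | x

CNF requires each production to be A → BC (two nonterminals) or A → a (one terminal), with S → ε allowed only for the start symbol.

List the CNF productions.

TY → y; TX → x; S → x; TZ → z; X → y; Y → x; Z → x; S → TY X0; X0 → S X1; X1 → TY S; S → TX Z; X → TY X2; X2 → S TY; X → Y X3; X3 → S X4; X4 → TZ TY; Y → X TY; Y → X X5; X5 → TY X6; X6 → TY TY; Z → TY X7; X7 → Y TZ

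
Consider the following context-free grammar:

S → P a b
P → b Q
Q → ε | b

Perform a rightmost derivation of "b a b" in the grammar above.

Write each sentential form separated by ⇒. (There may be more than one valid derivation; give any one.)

S ⇒ P a b ⇒ b Q a b ⇒ b a b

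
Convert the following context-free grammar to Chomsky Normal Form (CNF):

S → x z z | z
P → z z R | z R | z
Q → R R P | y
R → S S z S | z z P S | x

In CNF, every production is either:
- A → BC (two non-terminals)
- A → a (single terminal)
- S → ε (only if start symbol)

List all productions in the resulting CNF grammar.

TX → x; TZ → z; S → z; P → z; Q → y; R → x; S → TX X0; X0 → TZ TZ; P → TZ X1; X1 → TZ R; P → TZ R; Q → R X2; X2 → R P; R → S X3; X3 → S X4; X4 → TZ S; R → TZ X5; X5 → TZ X6; X6 → P S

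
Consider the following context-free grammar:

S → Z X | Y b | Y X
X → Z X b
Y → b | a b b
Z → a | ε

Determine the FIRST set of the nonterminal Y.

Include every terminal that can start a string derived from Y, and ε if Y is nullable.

We compute FIRST(Y) using the standard algorithm.
FIRST(S) = {a, b}
FIRST(X) = {a}
FIRST(Y) = {a, b}
FIRST(Z) = {a, ε}
Therefore, FIRST(Y) = {a, b}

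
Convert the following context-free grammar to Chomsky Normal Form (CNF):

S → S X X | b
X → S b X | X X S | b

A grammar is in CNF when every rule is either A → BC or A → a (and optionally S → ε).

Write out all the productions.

S → b; TB → b; X → b; S → S X0; X0 → X X; X → S X1; X1 → TB X; X → X X2; X2 → X S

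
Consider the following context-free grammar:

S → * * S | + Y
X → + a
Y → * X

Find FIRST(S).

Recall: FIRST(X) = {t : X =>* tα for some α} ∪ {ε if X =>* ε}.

We compute FIRST(S) using the standard algorithm.
FIRST(S) = {*, +}
FIRST(X) = {+}
FIRST(Y) = {*}
Therefore, FIRST(S) = {*, +}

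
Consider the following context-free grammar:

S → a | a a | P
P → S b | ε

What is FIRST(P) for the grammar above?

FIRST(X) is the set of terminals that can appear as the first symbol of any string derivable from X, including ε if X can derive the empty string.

We compute FIRST(P) using the standard algorithm.
FIRST(P) = {a, b, ε}
FIRST(S) = {a, b, ε}
Therefore, FIRST(P) = {a, b, ε}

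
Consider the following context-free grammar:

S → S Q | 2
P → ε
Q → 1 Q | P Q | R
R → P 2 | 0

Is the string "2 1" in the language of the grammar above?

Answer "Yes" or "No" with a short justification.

No - no valid derivation exists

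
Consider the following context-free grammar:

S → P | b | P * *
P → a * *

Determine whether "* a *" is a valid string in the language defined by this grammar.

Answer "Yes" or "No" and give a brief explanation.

No - no valid derivation exists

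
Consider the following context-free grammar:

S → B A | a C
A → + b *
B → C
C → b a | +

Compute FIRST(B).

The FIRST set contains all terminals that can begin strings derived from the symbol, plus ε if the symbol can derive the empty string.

We compute FIRST(B) using the standard algorithm.
FIRST(A) = {+}
FIRST(B) = {+, b}
FIRST(C) = {+, b}
FIRST(S) = {+, a, b}
Therefore, FIRST(B) = {+, b}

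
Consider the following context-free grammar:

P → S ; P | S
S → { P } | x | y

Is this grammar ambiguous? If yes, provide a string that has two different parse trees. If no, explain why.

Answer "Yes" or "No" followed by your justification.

No - the grammar is unambiguous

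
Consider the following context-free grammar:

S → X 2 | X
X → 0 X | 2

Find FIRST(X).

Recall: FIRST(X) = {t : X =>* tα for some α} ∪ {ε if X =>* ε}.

We compute FIRST(X) using the standard algorithm.
FIRST(S) = {0, 2}
FIRST(X) = {0, 2}
Therefore, FIRST(X) = {0, 2}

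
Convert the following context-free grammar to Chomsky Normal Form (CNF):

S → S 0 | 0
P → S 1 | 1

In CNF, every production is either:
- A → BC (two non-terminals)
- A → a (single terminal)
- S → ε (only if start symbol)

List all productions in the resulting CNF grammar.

T0 → 0; S → 0; T1 → 1; P → 1; S → S T0; P → S T1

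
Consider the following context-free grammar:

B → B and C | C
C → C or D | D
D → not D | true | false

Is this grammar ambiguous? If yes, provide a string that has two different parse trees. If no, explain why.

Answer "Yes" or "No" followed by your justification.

No - the grammar is unambiguous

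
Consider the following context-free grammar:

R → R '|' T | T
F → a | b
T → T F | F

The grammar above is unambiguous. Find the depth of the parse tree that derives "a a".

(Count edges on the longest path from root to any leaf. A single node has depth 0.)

4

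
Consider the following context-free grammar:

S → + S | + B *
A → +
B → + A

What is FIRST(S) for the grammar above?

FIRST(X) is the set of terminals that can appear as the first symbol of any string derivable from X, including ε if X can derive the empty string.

We compute FIRST(S) using the standard algorithm.
FIRST(A) = {+}
FIRST(B) = {+}
FIRST(S) = {+}
Therefore, FIRST(S) = {+}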